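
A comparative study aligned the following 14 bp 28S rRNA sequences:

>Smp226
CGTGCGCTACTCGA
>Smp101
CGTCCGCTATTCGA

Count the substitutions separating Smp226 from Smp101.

Differing sites — 4:G/C; 10:C/T.
That gives 2 mismatches out of 14 aligned sites, so the Hamming distance is 2.

2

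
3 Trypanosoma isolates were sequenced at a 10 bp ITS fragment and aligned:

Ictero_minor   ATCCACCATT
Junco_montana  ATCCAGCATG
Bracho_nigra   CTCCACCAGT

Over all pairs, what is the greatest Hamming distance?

4

Pairwise Hamming distances:
  Ictero_minor vs Junco_montana: 2
  Ictero_minor vs Bracho_nigra: 2
  Junco_montana vs Bracho_nigra: 4
The largest is 4, between Junco_montana and Bracho_nigra.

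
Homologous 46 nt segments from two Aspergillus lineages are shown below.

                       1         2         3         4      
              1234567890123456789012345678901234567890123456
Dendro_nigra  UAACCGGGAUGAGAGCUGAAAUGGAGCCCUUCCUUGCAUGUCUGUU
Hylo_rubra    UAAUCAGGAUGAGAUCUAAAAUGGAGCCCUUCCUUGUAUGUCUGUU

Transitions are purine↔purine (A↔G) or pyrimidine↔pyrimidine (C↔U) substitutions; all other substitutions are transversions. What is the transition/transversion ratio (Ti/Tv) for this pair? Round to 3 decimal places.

4.000

Mismatches occur at site 4 (C/U, transition), site 6 (G/A, transition), site 15 (G/U, transversion), site 18 (G/A, transition), site 37 (C/U, transition).
Of the 5 differences, 4 transitions and 1 transversion, so Ti/Tv = 4/1 = 4.000.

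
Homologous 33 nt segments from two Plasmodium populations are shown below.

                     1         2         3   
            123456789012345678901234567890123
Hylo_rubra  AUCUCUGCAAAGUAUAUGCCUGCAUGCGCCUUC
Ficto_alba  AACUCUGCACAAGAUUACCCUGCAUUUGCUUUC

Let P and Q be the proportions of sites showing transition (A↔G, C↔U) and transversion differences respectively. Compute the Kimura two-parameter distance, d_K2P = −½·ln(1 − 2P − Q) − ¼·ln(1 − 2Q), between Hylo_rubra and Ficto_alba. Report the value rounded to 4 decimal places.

0.3884

Mismatches occur at site 2 (U/A, transversion), site 10 (A/C, transversion), site 12 (G/A, transition), site 13 (U/G, transversion), site 16 (A/U, transversion), site 17 (U/A, transversion), site 18 (G/C, transversion), site 26 (G/U, transversion), site 27 (C/U, transition), site 30 (C/U, transition).
Of the 10 differences, 3 transitions and 7 transversions over 33 sites: P = 3/33 = 0.090909, Q = 7/33 = 0.212121.
d = −0.5·ln(0.606061) − 0.25·ln(0.575758) = −0.5·(-0.500775) − 0.25·(-0.552068) = 0.3884.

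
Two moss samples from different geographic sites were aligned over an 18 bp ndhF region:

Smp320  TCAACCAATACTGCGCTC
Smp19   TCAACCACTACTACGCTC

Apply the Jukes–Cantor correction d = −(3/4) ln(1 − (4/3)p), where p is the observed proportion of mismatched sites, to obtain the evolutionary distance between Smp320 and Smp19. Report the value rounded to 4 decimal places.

Mismatches occur at site 8 (A↔C), site 13 (G↔A).
p = 2/18 = 0.111111.
d = −0.75 · ln(1 − (4/3)·0.111111) = −0.75 · ln(0.851852) = −0.75 · (-0.160342) = 0.1203.

0.1203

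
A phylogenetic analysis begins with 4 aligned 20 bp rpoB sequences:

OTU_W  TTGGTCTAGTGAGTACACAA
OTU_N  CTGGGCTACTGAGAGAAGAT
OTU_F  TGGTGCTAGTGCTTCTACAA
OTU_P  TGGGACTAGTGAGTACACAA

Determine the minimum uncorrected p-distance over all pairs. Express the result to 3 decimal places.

0.100

Pairwise Hamming distances:
  OTU_W vs OTU_N: 8
  OTU_W vs OTU_F: 7
  OTU_W vs OTU_P: 2
  OTU_N vs OTU_F: 11
  OTU_N vs OTU_P: 9
  OTU_F vs OTU_P: 6
The smallest is 2 mismatches, between OTU_W and OTU_P; p = 2/20 = 0.100.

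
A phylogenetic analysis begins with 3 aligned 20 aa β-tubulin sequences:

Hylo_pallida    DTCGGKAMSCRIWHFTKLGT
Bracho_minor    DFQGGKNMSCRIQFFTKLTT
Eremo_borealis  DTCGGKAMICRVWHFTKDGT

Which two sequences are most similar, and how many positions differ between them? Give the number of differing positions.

Pairwise Hamming distances:
  Hylo_pallida vs Bracho_minor: 6
  Hylo_pallida vs Eremo_borealis: 3
  Bracho_minor vs Eremo_borealis: 9
The smallest is 3, between Hylo_pallida and Eremo_borealis.

3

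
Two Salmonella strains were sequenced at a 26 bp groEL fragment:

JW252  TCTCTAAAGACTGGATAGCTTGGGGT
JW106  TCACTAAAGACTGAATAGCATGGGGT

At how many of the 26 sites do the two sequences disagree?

3

The sequences differ at positions 3 (T/A), 14 (G/A), 20 (T/A).
That gives 3 mismatches out of 26 aligned sites, so the Hamming distance is 3.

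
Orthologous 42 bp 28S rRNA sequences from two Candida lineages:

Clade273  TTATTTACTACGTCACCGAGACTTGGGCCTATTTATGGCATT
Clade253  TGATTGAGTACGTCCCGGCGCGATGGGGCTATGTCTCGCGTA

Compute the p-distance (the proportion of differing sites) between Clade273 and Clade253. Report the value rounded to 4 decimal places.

Differing sites — 2:T/G; 6:T/G; 8:C/G; 15:A/C; 17:C/G; 19:A/C; 21:A/C; 22:C/G; 23:T/A; 28:C/G; 33:T/G; 35:A/C; 37:G/C; 40:A/G; 42:T/A.
There are 15 differences over 42 sites, so p = 15/42 = 0.3571.

0.3571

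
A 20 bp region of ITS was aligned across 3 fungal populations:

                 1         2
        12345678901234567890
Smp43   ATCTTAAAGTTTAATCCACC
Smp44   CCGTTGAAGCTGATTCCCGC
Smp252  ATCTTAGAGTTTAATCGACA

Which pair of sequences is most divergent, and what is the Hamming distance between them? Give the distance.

Pairwise Hamming distances:
  Smp43 vs Smp44: 9
  Smp43 vs Smp252: 3
  Smp44 vs Smp252: 12
The largest is 12, between Smp44 and Smp252.

12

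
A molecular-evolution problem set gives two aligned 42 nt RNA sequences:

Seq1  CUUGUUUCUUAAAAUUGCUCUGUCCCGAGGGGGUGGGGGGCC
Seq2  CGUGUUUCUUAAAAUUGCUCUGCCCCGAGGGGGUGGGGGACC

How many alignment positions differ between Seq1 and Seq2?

3

The sequences differ at positions 2 (U/G), 23 (U/C), 40 (G/A).
That gives 3 mismatches out of 42 aligned sites, so the Hamming distance is 3.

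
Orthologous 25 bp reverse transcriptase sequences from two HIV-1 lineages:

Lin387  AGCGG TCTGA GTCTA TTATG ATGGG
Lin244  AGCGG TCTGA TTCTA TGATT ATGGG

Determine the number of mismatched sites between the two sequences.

3

Mismatches occur at site 11 (G↔T), site 17 (T↔G), site 20 (G↔T).
That gives 3 mismatches out of 25 aligned sites, so the Hamming distance is 3.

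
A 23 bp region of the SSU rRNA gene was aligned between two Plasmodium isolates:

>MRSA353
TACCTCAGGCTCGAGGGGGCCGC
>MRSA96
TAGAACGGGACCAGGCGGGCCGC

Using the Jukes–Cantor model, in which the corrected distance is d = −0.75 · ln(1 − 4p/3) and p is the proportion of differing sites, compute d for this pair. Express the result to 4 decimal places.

0.5532

The sequences differ at positions 3 (C/G), 4 (C/A), 5 (T/A), 7 (A/G), 10 (C/A), 11 (T/C), 13 (G/A), 14 (A/G), 16 (G/C).
p = 9/23 = 0.391304.
d = −0.75 · ln(1 − (4/3)·0.391304) = −0.75 · ln(0.478261) = −0.75 · (-0.737599) = 0.5532.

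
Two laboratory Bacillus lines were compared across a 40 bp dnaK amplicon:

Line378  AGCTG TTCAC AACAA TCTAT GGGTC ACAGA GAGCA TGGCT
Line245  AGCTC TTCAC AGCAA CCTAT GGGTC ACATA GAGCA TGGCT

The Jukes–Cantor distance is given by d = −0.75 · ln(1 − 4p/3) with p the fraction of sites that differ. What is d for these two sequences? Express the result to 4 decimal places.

Differing sites — 5:G/C; 12:A/G; 16:T/C; 29:G/T.
p = 4/40 = 0.100000.
d = −0.75 · ln(1 − (4/3)·0.100000) = −0.75 · ln(0.866667) = −0.75 · (-0.143100) = 0.1073.

0.1073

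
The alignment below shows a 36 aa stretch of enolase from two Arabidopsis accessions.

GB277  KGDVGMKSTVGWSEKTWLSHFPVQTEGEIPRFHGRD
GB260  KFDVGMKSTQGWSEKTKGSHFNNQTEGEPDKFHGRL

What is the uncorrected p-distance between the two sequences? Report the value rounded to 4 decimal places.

Mismatches occur at site 2 (G↔F), site 10 (V↔Q), site 17 (W↔K), site 18 (L↔G), site 22 (P↔N), site 23 (V↔N), site 29 (I↔P), site 30 (P↔D), site 31 (R↔K), site 36 (D↔L).
There are 10 differences over 36 sites, so p = 10/36 = 0.2778.

0.2778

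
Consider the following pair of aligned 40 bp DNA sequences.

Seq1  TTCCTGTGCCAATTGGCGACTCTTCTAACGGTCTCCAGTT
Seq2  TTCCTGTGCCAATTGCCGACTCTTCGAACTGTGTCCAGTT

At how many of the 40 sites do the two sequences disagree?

Mismatches occur at site 16 (G↔C), site 26 (T↔G), site 30 (G↔T), site 33 (C↔G).
That gives 4 mismatches out of 40 aligned sites, so the Hamming distance is 4.

4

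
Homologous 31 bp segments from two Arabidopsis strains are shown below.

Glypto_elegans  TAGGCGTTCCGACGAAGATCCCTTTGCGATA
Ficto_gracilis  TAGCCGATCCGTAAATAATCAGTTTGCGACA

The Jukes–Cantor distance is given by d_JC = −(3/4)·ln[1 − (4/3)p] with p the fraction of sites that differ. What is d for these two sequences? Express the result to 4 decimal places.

Mismatches occur at site 4 (G↔C), site 7 (T↔A), site 12 (A↔T), site 13 (C↔A), site 14 (G↔A), site 16 (A↔T), site 17 (G↔A), site 21 (C↔A), site 22 (C↔G), site 30 (T↔C).
p = 10/31 = 0.322581.
d = −0.75 · ln(1 − (4/3)·0.322581) = −0.75 · ln(0.569892) = −0.75 · (-0.562308) = 0.4217.

0.4217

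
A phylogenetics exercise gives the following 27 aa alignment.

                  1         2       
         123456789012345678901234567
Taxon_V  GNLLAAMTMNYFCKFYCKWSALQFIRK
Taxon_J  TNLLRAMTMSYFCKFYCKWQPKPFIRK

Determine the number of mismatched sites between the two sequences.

7

Differing sites — 1:G/T; 5:A/R; 10:N/S; 20:S/Q; 21:A/P; 22:L/K; 23:Q/P.
That gives 7 mismatches out of 27 aligned sites, so the Hamming distance is 7.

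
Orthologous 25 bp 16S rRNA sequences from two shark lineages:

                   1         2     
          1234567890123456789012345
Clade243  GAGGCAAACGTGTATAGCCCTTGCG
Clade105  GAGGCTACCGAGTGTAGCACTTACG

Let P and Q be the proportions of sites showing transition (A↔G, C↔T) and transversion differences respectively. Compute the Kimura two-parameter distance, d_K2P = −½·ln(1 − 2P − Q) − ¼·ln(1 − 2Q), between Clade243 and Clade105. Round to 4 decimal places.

Mismatches occur at site 6 (A/T, transversion), site 8 (A/C, transversion), site 11 (T/A, transversion), site 14 (A/G, transition), site 19 (C/A, transversion), site 23 (G/A, transition).
Of the 6 differences, 2 transitions and 4 transversions over 25 sites: P = 2/25 = 0.080000, Q = 4/25 = 0.160000.
d = −0.5·ln(0.680000) − 0.25·ln(0.680000) = −0.5·(-0.385662) − 0.25·(-0.385662) = 0.2892.

0.2892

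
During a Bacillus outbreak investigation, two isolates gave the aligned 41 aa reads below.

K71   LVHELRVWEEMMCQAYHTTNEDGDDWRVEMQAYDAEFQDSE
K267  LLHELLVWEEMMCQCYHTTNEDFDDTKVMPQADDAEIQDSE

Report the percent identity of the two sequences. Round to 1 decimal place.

The sequences differ at positions 2 (V/L), 6 (R/L), 15 (A/C), 23 (G/F), 26 (W/T), 27 (R/K), 29 (E/M), 30 (M/P), 33 (Y/D), 37 (F/I).
31 of the 41 sites match, so the percent identity is 31/41 × 100 = 75.6%.

75.6%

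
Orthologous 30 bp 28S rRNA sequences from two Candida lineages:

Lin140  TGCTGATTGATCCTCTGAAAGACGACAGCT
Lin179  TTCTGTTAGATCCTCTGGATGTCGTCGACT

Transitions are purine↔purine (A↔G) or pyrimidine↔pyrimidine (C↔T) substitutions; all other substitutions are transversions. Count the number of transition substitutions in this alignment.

Differing sites — 2:G/T (Tv); 6:A/T (Tv); 8:T/A (Tv); 18:A/G (Ti); 20:A/T (Tv); 22:A/T (Tv); 25:A/T (Tv); 27:A/G (Ti); 28:G/A (Ti).
Of the 9 differences, 3 transitions and 6 transversions, so the answer is 3.

3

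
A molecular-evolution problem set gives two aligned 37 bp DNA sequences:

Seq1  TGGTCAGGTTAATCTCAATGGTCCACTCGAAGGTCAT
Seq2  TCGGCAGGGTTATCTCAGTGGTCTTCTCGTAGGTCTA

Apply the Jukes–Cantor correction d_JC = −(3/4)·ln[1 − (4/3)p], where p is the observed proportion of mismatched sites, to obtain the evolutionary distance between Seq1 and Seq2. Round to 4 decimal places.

0.3351

Mismatches occur at site 2 (G→C), site 4 (T→G), site 9 (T→G), site 11 (A→T), site 18 (A→G), site 24 (C→T), site 25 (A→T), site 30 (A→T), site 36 (A→T), site 37 (T→A).
p = 10/37 = 0.270270.
d = −0.75 · ln(1 − (4/3)·0.270270) = −0.75 · ln(0.639640) = −0.75 · (-0.446850) = 0.3351.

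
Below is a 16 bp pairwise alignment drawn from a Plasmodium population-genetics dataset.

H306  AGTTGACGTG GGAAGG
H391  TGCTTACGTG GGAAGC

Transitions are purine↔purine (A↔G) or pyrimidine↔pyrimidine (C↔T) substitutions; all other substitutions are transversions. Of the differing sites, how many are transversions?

The sequences differ at positions 1 (A/T, transversion), 3 (T/C, transition), 5 (G/T, transversion), 16 (G/C, transversion).
Of the 4 differences, 1 transition and 3 transversions, so the answer is 3.

3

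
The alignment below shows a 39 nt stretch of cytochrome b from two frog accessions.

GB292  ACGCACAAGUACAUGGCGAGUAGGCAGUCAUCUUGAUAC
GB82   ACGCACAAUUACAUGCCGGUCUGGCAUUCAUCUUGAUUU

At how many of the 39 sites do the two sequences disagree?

Differing sites — 9:G/U; 16:G/C; 19:A/G; 20:G/U; 21:U/C; 22:A/U; 27:G/U; 38:A/U; 39:C/U.
That gives 9 mismatches out of 39 aligned sites, so the Hamming distance is 9.

9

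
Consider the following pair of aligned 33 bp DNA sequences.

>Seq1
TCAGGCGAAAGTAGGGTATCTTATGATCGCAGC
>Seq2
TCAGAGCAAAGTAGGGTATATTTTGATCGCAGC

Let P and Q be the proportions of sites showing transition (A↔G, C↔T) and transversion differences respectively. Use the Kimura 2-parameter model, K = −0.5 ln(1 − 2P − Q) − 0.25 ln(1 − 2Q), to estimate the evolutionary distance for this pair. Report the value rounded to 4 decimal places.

Mismatches occur at site 5 (G/A, transition), site 6 (C/G, transversion), site 7 (G/C, transversion), site 20 (C/A, transversion), site 23 (A/T, transversion).
Of the 5 differences, 1 transition and 4 transversions over 33 sites: P = 1/33 = 0.030303, Q = 4/33 = 0.121212.
d = −0.5·ln(0.818182) − 0.25·ln(0.757576) = −0.5·(-0.200670) − 0.25·(-0.277631) = 0.1697.

0.1697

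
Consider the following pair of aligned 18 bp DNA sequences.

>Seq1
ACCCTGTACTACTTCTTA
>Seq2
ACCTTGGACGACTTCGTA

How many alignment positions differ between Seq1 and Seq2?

4

The sequences differ at positions 4 (C/T), 7 (T/G), 10 (T/G), 16 (T/G).
That gives 4 mismatches out of 18 aligned sites, so the Hamming distance is 4.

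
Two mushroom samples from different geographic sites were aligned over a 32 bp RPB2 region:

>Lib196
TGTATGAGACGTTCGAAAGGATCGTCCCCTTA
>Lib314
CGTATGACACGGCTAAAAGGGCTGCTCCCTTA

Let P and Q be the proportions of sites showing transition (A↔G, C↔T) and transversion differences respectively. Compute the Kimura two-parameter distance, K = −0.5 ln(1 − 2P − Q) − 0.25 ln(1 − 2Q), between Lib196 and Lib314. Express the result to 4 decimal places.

The sequences differ at positions 1 (T/C, transition), 8 (G/C, transversion), 12 (T/G, transversion), 13 (T/C, transition), 14 (C/T, transition), 15 (G/A, transition), 21 (A/G, transition), 22 (T/C, transition), 23 (C/T, transition), 25 (T/C, transition), 26 (C/T, transition).
Of the 11 differences, 9 transitions and 2 transversions over 32 sites: P = 9/32 = 0.281250, Q = 2/32 = 0.062500.
d = −0.5·ln(0.375000) − 0.25·ln(0.875000) = −0.5·(-0.980829) − 0.25·(-0.133531) = 0.5238.

0.5238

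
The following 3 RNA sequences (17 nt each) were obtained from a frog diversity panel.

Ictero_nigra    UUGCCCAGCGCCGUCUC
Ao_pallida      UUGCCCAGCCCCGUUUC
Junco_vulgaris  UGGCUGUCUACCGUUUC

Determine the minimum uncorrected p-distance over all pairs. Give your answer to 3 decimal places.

Pairwise Hamming distances:
  Ictero_nigra vs Ao_pallida: 2
  Ictero_nigra vs Junco_vulgaris: 8
  Ao_pallida vs Junco_vulgaris: 7
The smallest is 2 mismatches, between Ictero_nigra and Ao_pallida; p = 2/17 = 0.118.

0.118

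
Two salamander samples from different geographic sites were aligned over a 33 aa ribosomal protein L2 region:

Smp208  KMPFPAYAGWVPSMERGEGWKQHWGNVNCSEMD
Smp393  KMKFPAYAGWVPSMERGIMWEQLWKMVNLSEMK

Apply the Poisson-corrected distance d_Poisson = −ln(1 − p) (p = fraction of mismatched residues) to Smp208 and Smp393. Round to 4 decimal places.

0.3185

Mismatches occur at site 3 (P/K), site 18 (E/I), site 19 (G/M), site 21 (K/E), site 23 (H/L), site 25 (G/K), site 26 (N/M), site 29 (C/L), site 33 (D/K).
p = 9/33 = 0.272727.
d = −ln(1 − 0.272727) = −ln(0.727273) = 0.3185.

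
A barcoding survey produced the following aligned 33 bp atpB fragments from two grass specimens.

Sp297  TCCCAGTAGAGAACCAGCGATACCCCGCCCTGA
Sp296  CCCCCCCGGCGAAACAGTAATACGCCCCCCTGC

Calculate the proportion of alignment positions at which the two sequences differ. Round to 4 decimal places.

The sequences differ at positions 1 (T/C), 5 (A/C), 6 (G/C), 7 (T/C), 8 (A/G), 10 (A/C), 14 (C/A), 18 (C/T), 19 (G/A), 24 (C/G), 27 (G/C), 33 (A/C).
There are 12 differences over 33 sites, so p = 12/33 = 0.3636.

0.3636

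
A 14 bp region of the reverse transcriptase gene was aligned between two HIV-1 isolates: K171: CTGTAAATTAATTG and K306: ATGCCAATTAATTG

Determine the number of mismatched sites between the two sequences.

The sequences differ at positions 1 (C/A), 4 (T/C), 5 (A/C).
That gives 3 mismatches out of 14 aligned sites, so the Hamming distance is 3.

3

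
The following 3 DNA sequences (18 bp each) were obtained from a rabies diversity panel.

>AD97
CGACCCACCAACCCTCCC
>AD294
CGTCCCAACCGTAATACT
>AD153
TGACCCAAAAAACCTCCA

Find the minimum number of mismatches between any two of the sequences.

5

Pairwise Hamming distances:
  AD97 vs AD294: 9
  AD97 vs AD153: 5
  AD294 vs AD153: 10
The smallest is 5, between AD97 and AD153.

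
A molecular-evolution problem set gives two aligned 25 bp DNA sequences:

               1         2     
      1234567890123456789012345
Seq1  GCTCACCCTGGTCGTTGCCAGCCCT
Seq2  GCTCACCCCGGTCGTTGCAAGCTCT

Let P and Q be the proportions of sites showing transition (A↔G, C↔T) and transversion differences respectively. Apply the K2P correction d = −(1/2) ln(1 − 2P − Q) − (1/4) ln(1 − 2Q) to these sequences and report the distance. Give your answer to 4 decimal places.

0.1324

Differing sites — 9:T/C (Ti); 19:C/A (Tv); 23:C/T (Ti).
Of the 3 differences, 2 transitions and 1 transversion over 25 sites: P = 2/25 = 0.080000, Q = 1/25 = 0.040000.
d = −0.5·ln(0.800000) − 0.25·ln(0.920000) = −0.5·(-0.223144) − 0.25·(-0.083382) = 0.1324.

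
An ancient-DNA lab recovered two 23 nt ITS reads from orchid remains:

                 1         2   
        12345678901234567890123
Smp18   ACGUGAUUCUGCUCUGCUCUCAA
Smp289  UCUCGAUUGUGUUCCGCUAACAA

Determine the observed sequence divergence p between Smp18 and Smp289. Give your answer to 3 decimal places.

0.348

The sequences differ at positions 1 (A/U), 3 (G/U), 4 (U/C), 9 (C/G), 12 (C/U), 15 (U/C), 19 (C/A), 20 (U/A).
There are 8 differences over 23 sites, so p = 8/23 = 0.348.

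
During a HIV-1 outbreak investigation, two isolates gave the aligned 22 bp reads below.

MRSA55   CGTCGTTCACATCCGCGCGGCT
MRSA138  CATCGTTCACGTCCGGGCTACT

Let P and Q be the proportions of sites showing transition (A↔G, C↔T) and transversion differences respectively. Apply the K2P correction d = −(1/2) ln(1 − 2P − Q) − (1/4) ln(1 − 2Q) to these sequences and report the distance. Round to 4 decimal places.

0.2762

The sequences differ at positions 2 (G/A, transition), 11 (A/G, transition), 16 (C/G, transversion), 19 (G/T, transversion), 20 (G/A, transition).
Of the 5 differences, 3 transitions and 2 transversions over 22 sites: P = 3/22 = 0.136364, Q = 2/22 = 0.090909.
d = −0.5·ln(0.636363) − 0.25·ln(0.818182) = −0.5·(-0.451986) − 0.25·(-0.200670) = 0.2762.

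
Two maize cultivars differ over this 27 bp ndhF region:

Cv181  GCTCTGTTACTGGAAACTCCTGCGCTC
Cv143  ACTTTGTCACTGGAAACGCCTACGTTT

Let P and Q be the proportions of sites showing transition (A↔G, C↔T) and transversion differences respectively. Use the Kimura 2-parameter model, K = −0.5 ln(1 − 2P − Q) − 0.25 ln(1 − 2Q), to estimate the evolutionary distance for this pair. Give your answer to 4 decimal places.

0.3476

The sequences differ at positions 1 (G/A, transition), 4 (C/T, transition), 8 (T/C, transition), 18 (T/G, transversion), 22 (G/A, transition), 25 (C/T, transition), 27 (C/T, transition).
Of the 7 differences, 6 transitions and 1 transversion over 27 sites: P = 6/27 = 0.222222, Q = 1/27 = 0.037037.
d = −0.5·ln(0.518519) − 0.25·ln(0.925926) = −0.5·(-0.656779) − 0.25·(-0.076961) = 0.3476.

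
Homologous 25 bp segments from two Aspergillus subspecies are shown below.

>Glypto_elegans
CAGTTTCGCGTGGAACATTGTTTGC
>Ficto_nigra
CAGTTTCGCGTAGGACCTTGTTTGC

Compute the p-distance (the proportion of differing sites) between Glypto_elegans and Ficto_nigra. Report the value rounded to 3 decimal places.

0.120

Differing sites — 12:G/A; 14:A/G; 17:A/C.
There are 3 differences over 25 sites, so p = 3/25 = 0.120.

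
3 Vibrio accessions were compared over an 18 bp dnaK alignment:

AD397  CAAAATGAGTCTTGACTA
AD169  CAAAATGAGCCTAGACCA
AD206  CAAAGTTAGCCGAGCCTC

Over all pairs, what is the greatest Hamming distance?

Pairwise Hamming distances:
  AD397 vs AD169: 3
  AD397 vs AD206: 7
  AD169 vs AD206: 6
The largest is 7, between AD397 and AD206.

7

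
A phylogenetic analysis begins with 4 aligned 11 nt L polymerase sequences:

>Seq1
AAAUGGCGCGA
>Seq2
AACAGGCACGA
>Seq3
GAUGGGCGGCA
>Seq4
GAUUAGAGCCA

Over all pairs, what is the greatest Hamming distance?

Pairwise Hamming distances:
  Seq1 vs Seq2: 3
  Seq1 vs Seq3: 5
  Seq1 vs Seq4: 5
  Seq2 vs Seq3: 6
  Seq2 vs Seq4: 7
  Seq3 vs Seq4: 4
The largest is 7, between Seq2 and Seq4.

7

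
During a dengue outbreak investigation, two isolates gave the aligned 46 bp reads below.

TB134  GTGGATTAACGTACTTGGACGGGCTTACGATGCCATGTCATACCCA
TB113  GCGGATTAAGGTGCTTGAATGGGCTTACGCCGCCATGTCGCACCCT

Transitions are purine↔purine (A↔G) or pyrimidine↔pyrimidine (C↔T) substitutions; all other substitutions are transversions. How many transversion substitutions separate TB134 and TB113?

3

Differing sites — 2:T/C (Ti); 10:C/G (Tv); 13:A/G (Ti); 18:G/A (Ti); 20:C/T (Ti); 30:A/C (Tv); 31:T/C (Ti); 40:A/G (Ti); 41:T/C (Ti); 46:A/T (Tv).
Of the 10 differences, 7 transitions and 3 transversions, so the answer is 3.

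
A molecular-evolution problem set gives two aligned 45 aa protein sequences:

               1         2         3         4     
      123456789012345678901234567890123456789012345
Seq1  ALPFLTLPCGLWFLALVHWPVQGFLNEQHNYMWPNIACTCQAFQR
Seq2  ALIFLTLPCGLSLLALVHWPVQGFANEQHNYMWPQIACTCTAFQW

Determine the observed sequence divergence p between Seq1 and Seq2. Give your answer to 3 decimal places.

0.156

Mismatches occur at site 3 (P→I), site 12 (W→S), site 13 (F→L), site 25 (L→A), site 35 (N→Q), site 41 (Q→T), site 45 (R→W).
There are 7 differences over 45 sites, so p = 7/45 = 0.156.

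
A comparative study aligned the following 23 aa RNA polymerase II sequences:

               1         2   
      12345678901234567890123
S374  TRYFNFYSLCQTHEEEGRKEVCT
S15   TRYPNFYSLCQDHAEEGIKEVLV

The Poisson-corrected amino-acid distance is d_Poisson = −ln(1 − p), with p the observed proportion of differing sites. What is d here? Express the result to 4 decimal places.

The sequences differ at positions 4 (F/P), 12 (T/D), 14 (E/A), 18 (R/I), 22 (C/L), 23 (T/V).
p = 6/23 = 0.260870.
d = −ln(1 − 0.260870) = −ln(0.739130) = 0.3023.

0.3023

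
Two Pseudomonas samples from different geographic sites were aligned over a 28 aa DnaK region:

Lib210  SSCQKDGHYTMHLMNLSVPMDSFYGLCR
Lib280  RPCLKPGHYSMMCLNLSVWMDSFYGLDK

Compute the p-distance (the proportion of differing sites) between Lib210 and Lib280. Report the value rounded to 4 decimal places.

0.3929

The sequences differ at positions 1 (S/R), 2 (S/P), 4 (Q/L), 6 (D/P), 10 (T/S), 12 (H/M), 13 (L/C), 14 (M/L), 19 (P/W), 27 (C/D), 28 (R/K).
There are 11 differences over 28 sites, so p = 11/28 = 0.3929.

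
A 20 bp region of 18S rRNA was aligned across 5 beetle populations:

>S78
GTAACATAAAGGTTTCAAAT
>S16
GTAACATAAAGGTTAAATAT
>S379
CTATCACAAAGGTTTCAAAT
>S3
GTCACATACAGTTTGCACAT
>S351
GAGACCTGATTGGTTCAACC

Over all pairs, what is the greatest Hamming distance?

13

Pairwise Hamming distances:
  S78 vs S16: 3
  S78 vs S379: 3
  S78 vs S3: 5
  S78 vs S351: 9
  S16 vs S379: 6
  S16 vs S3: 6
  S16 vs S351: 12
  S379 vs S3: 8
  S379 vs S351: 12
  S3 vs S351: 13
The largest is 13, between S3 and S351.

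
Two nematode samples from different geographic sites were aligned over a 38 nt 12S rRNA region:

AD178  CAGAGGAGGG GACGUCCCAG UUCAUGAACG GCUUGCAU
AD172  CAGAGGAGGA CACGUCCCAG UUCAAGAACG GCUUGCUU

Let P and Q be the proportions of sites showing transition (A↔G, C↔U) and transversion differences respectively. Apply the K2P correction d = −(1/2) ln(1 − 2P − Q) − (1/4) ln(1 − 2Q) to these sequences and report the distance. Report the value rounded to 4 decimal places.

0.1135

The sequences differ at positions 10 (G/A, transition), 11 (G/C, transversion), 25 (U/A, transversion), 37 (A/U, transversion).
Of the 4 differences, 1 transition and 3 transversions over 38 sites: P = 1/38 = 0.026316, Q = 3/38 = 0.078947.
d = −0.5·ln(0.868421) − 0.25·ln(0.842106) = −0.5·(-0.141079) − 0.25·(-0.171849) = 0.1135.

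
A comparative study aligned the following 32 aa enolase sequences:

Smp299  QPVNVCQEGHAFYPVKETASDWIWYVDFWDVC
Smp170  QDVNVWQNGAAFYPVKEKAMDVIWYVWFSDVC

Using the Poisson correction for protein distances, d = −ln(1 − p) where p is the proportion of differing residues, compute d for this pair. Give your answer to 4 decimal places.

0.3302

Differing sites — 2:P/D; 6:C/W; 8:E/N; 10:H/A; 18:T/K; 20:S/M; 22:W/V; 27:D/W; 29:W/S.
p = 9/32 = 0.281250.
d = −ln(1 − 0.281250) = −ln(0.718750) = 0.3302.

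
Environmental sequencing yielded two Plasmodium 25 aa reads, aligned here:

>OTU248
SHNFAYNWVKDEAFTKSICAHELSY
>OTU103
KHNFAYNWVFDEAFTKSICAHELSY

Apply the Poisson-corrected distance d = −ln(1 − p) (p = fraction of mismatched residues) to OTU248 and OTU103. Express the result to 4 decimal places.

The sequences differ at positions 1 (S/K), 10 (K/F).
p = 2/25 = 0.080000.
d = −ln(1 − 0.080000) = −ln(0.920000) = 0.0834.

0.0834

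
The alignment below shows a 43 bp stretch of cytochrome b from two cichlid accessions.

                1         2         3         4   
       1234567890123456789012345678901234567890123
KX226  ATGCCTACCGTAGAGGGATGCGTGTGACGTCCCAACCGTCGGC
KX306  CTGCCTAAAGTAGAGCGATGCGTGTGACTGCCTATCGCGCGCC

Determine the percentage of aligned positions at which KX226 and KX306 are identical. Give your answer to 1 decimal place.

72.1%

Mismatches occur at site 1 (A/C), site 8 (C/A), site 9 (C/A), site 16 (G/C), site 29 (G/T), site 30 (T/G), site 33 (C/T), site 35 (A/T), site 37 (C/G), site 38 (G/C), site 39 (T/G), site 42 (G/C).
31 of the 43 sites match, so the percent identity is 31/43 × 100 = 72.1%.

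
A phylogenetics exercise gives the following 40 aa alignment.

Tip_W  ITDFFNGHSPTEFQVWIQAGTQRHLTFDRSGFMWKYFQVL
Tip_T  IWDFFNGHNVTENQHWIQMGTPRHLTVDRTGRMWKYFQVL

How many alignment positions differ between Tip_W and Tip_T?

10

Mismatches occur at site 2 (T/W), site 9 (S/N), site 10 (P/V), site 13 (F/N), site 15 (V/H), site 19 (A/M), site 22 (Q/P), site 27 (F/V), site 30 (S/T), site 32 (F/R).
That gives 10 mismatches out of 40 aligned sites, so the Hamming distance is 10.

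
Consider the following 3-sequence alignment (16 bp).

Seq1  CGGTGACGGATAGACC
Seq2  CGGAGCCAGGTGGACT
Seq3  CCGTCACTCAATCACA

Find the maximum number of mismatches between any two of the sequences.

11

Pairwise Hamming distances:
  Seq1 vs Seq2: 6
  Seq1 vs Seq3: 8
  Seq2 vs Seq3: 11
The largest is 11, between Seq2 and Seq3.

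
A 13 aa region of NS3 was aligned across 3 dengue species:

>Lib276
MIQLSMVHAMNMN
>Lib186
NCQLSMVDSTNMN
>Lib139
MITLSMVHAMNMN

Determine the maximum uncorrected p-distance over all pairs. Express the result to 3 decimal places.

0.462

Pairwise Hamming distances:
  Lib276 vs Lib186: 5
  Lib276 vs Lib139: 1
  Lib186 vs Lib139: 6
The largest is 6 mismatches, between Lib186 and Lib139; p = 6/13 = 0.462.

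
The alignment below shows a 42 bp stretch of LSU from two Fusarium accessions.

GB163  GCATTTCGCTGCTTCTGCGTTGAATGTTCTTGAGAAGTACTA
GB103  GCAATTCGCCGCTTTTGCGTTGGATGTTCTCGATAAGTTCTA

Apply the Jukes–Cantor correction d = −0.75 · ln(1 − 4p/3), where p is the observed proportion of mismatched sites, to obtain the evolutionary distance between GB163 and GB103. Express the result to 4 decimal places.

Differing sites — 4:T/A; 10:T/C; 15:C/T; 23:A/G; 31:T/C; 34:G/T; 39:A/T.
p = 7/42 = 0.166667.
d = −0.75 · ln(1 − (4/3)·0.166667) = −0.75 · ln(0.777777) = −0.75 · (-0.251315) = 0.1885.

0.1885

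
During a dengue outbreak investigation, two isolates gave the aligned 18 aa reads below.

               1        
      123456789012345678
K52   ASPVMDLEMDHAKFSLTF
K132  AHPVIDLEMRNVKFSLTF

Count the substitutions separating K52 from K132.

Differing sites — 2:S/H; 5:M/I; 10:D/R; 11:H/N; 12:A/V.
That gives 5 mismatches out of 18 aligned sites, so the Hamming distance is 5.

5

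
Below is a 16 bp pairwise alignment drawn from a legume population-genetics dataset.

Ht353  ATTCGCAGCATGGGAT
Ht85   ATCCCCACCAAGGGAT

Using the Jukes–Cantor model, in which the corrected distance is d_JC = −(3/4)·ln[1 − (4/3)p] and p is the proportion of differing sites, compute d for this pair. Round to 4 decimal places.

Mismatches occur at site 3 (T/C), site 5 (G/C), site 8 (G/C), site 11 (T/A).
p = 4/16 = 0.250000.
d = −0.75 · ln(1 − (4/3)·0.250000) = −0.75 · ln(0.666667) = −0.75 · (-0.405465) = 0.3041.

0.3041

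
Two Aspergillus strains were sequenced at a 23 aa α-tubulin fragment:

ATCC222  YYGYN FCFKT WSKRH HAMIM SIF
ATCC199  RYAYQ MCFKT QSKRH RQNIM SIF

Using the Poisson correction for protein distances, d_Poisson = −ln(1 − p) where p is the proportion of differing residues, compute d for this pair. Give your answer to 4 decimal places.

0.4274

Differing sites — 1:Y/R; 3:G/A; 5:N/Q; 6:F/M; 11:W/Q; 16:H/R; 17:A/Q; 18:M/N.
p = 8/23 = 0.347826.
d = −ln(1 − 0.347826) = −ln(0.652174) = 0.4274.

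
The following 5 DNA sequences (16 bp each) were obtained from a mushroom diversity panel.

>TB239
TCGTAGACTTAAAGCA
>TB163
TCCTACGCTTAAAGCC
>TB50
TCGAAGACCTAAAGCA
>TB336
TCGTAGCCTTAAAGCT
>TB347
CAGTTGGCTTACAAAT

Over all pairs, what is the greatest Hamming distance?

10

Pairwise Hamming distances:
  TB239 vs TB163: 4
  TB239 vs TB50: 2
  TB239 vs TB336: 2
  TB239 vs TB347: 8
  TB163 vs TB50: 6
  TB163 vs TB336: 4
  TB163 vs TB347: 9
  TB50 vs TB336: 4
  TB50 vs TB347: 10
  TB336 vs TB347: 7
The largest is 10, between TB50 and TB347.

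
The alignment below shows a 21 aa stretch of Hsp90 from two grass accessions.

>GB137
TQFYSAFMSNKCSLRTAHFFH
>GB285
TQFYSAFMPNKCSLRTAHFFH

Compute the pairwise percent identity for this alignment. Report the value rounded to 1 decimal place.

Differing sites — 9:S/P.
20 of the 21 sites match, so the percent identity is 20/21 × 100 = 95.2%.

95.2%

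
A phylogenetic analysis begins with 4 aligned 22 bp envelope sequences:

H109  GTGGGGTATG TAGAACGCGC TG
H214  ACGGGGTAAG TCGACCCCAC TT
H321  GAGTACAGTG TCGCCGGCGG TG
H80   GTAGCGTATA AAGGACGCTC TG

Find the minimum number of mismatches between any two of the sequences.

6

Pairwise Hamming distances:
  H109 vs H214: 8
  H109 vs H321: 11
  H109 vs H80: 6
  H214 vs H321: 14
  H214 vs H80: 13
  H321 vs H80: 15
The smallest is 6, between H109 and H80.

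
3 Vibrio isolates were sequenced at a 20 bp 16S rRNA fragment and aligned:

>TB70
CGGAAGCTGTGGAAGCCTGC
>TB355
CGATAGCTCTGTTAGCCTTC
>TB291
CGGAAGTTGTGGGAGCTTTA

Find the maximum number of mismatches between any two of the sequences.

8

Pairwise Hamming distances:
  TB70 vs TB355: 6
  TB70 vs TB291: 5
  TB355 vs TB291: 8
The largest is 8, between TB355 and TB291.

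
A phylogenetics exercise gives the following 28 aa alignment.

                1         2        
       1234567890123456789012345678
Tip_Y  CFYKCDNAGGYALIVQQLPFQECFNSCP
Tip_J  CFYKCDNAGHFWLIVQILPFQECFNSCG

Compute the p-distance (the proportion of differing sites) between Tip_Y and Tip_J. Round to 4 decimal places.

Differing sites — 10:G/H; 11:Y/F; 12:A/W; 17:Q/I; 28:P/G.
There are 5 differences over 28 sites, so p = 5/28 = 0.1786.

0.1786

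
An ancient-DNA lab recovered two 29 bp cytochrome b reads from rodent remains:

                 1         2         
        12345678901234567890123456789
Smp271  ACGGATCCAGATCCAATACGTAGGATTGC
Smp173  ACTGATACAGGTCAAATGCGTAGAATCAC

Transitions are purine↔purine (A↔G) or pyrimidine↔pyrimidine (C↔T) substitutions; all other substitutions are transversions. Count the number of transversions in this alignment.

Differing sites — 3:G/T (Tv); 7:C/A (Tv); 11:A/G (Ti); 14:C/A (Tv); 18:A/G (Ti); 24:G/A (Ti); 27:T/C (Ti); 28:G/A (Ti).
Of the 8 differences, 5 transitions and 3 transversions, so the answer is 3.

3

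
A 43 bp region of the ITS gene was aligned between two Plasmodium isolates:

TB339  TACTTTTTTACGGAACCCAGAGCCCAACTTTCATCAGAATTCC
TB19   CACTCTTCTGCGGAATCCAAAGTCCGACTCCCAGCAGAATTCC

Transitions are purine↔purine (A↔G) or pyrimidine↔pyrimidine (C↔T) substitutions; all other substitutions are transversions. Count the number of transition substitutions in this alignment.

10

Mismatches occur at site 1 (T→C, transition), site 5 (T→C, transition), site 8 (T→C, transition), site 10 (A→G, transition), site 16 (C→T, transition), site 20 (G→A, transition), site 23 (C→T, transition), site 26 (A→G, transition), site 30 (T→C, transition), site 31 (T→C, transition), site 34 (T→G, transversion).
Of the 11 differences, 10 transitions and 1 transversion, so the answer is 10.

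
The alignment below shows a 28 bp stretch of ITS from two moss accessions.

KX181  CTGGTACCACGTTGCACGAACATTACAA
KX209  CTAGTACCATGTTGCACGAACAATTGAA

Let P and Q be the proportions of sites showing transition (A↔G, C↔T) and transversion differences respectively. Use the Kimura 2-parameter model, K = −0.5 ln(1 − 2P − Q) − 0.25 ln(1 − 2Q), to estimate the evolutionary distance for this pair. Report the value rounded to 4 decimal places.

The sequences differ at positions 3 (G/A, transition), 10 (C/T, transition), 23 (T/A, transversion), 25 (A/T, transversion), 26 (C/G, transversion).
Of the 5 differences, 2 transitions and 3 transversions over 28 sites: P = 2/28 = 0.071429, Q = 3/28 = 0.107143.
d = −0.5·ln(0.749999) − 0.25·ln(0.785714) = −0.5·(-0.287683) − 0.25·(-0.241162) = 0.2041.

0.2041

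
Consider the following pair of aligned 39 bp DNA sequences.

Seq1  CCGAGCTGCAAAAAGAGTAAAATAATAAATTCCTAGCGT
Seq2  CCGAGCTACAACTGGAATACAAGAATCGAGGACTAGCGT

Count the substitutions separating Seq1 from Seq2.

12

The sequences differ at positions 8 (G/A), 12 (A/C), 13 (A/T), 14 (A/G), 17 (G/A), 20 (A/C), 23 (T/G), 27 (A/C), 28 (A/G), 30 (T/G), 31 (T/G), 32 (C/A).
That gives 12 mismatches out of 39 aligned sites, so the Hamming distance is 12.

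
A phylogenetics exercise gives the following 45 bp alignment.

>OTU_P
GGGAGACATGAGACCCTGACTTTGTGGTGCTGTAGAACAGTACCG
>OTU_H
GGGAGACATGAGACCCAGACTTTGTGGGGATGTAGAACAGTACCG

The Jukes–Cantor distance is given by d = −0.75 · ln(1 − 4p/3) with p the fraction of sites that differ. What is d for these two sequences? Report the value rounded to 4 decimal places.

Mismatches occur at site 17 (T/A), site 28 (T/G), site 30 (C/A).
p = 3/45 = 0.066667.
d = −0.75 · ln(1 − (4/3)·0.066667) = −0.75 · ln(0.911111) = −0.75 · (-0.093091) = 0.0698.

0.0698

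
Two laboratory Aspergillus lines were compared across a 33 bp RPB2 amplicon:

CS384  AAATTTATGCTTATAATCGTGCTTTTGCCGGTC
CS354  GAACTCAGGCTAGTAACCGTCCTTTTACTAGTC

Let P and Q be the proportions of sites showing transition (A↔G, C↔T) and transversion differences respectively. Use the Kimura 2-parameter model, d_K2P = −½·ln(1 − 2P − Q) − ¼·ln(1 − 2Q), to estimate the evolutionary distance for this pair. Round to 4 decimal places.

Mismatches occur at site 1 (A→G, transition), site 4 (T→C, transition), site 6 (T→C, transition), site 8 (T→G, transversion), site 12 (T→A, transversion), site 13 (A→G, transition), site 17 (T→C, transition), site 21 (G→C, transversion), site 27 (G→A, transition), site 29 (C→T, transition), site 30 (G→A, transition).
Of the 11 differences, 8 transitions and 3 transversions over 33 sites: P = 8/33 = 0.242424, Q = 3/33 = 0.090909.
d = −0.5·ln(0.424243) − 0.25·ln(0.818182) = −0.5·(-0.857449) − 0.25·(-0.200670) = 0.4789.

0.4789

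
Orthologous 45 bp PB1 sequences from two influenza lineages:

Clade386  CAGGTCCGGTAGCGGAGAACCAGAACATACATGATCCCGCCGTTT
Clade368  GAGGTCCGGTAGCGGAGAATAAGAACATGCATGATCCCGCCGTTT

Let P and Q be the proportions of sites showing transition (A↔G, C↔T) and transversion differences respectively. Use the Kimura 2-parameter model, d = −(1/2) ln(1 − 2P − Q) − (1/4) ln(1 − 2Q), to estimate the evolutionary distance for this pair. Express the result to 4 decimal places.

0.0948

Mismatches occur at site 1 (C↔G, transversion), site 20 (C↔T, transition), site 21 (C↔A, transversion), site 29 (A↔G, transition).
Of the 4 differences, 2 transitions and 2 transversions over 45 sites: P = 2/45 = 0.044444, Q = 2/45 = 0.044444.
d = −0.5·ln(0.866668) − 0.25·ln(0.911112) = −0.5·(-0.143099) − 0.25·(-0.093089) = 0.0948.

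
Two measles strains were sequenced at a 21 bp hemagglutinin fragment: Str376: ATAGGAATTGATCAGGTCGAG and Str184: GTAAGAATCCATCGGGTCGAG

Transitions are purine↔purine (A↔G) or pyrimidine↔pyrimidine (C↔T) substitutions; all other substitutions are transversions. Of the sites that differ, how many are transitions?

Differing sites — 1:A/G (Ti); 4:G/A (Ti); 9:T/C (Ti); 10:G/C (Tv); 14:A/G (Ti).
Of the 5 differences, 4 transitions and 1 transversion, so the answer is 4.

4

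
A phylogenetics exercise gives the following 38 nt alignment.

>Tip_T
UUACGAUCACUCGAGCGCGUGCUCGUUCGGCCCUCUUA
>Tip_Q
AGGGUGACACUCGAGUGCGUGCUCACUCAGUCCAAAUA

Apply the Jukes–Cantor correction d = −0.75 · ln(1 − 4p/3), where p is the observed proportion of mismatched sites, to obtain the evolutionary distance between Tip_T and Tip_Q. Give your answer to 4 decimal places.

0.5604

Mismatches occur at site 1 (U↔A), site 2 (U↔G), site 3 (A↔G), site 4 (C↔G), site 5 (G↔U), site 6 (A↔G), site 7 (U↔A), site 16 (C↔U), site 25 (G↔A), site 26 (U↔C), site 29 (G↔A), site 31 (C↔U), site 34 (U↔A), site 35 (C↔A), site 36 (U↔A).
p = 15/38 = 0.394737.
d = −0.75 · ln(1 − (4/3)·0.394737) = −0.75 · ln(0.473684) = −0.75 · (-0.747215) = 0.5604.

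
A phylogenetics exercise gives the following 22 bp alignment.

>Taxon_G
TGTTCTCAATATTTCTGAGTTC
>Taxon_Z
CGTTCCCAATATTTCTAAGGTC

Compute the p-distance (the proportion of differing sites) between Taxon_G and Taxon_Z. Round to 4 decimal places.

Differing sites — 1:T/C; 6:T/C; 17:G/A; 20:T/G.
There are 4 differences over 22 sites, so p = 4/22 = 0.1818.

0.1818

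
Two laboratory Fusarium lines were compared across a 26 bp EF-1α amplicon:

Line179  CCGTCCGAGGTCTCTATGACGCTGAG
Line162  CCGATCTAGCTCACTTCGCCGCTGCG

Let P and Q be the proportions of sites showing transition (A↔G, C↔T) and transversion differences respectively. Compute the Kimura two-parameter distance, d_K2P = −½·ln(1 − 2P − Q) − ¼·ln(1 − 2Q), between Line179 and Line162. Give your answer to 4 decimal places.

0.4683

Mismatches occur at site 4 (T→A, transversion), site 5 (C→T, transition), site 7 (G→T, transversion), site 10 (G→C, transversion), site 13 (T→A, transversion), site 16 (A→T, transversion), site 17 (T→C, transition), site 19 (A→C, transversion), site 25 (A→C, transversion).
Of the 9 differences, 2 transitions and 7 transversions over 26 sites: P = 2/26 = 0.076923, Q = 7/26 = 0.269231.
d = −0.5·ln(0.576923) − 0.25·ln(0.461538) = −0.5·(-0.550046) − 0.25·(-0.773191) = 0.4683.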